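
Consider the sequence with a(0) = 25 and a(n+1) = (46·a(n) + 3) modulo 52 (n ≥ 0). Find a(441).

41

We have a(0) = 25, a(1) = 9, a(2) = 1, a(3) = 49, a(4) = 21, a(5) = 33, a(6) = 13, a(7) = 29, a(8) = 37, a(9) = 41, a(10) = 17, a(11) = 5, a(12) = 25.
The sequence repeats with period 12.
(441 - 0) mod 12 = 9, so a(441) = a(9) = 41.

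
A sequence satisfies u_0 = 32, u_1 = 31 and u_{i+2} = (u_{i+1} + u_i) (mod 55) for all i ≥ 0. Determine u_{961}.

Computing terms: u_0 = 32,  u_1 = 31,  u_2 = 8,  u_3 = 39,  u_4 = 47,  u_5 = 31,  u_6 = 23,  u_7 = 54,  u_8 = 22,  u_9 = 21,  u_{10} = 43,  u_{11} = 9,  u_{12} = 52,  u_{13} = 6,  u_{14} = 3,  u_{15} = 9,  u_{16} = 12,  u_{17} = 21,  u_{18} = 33,  u_{19} = 54,  u_{20} = 32,  u_{21} = 31.
Since (u_{20}, u_{21}) = (u_0, u_1) = (32, 31) (two consecutive terms determine the rest), the sequence is periodic with period 20.
So u_{961} = u_{0 + ((961-0) mod 20)} = u_1 = 31.

31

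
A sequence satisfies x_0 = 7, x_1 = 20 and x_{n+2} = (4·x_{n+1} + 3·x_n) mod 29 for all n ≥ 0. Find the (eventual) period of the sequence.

We have x_0 = 7,  x_1 = 20,  x_2 = 14,  x_3 = 0,  x_4 = 13,  x_5 = 23,  x_6 = 15,  x_7 = 13,  x_8 = 10,  x_9 = 21,  x_{10} = 27,  x_{11} = 26,  x_{12} = 11,  x_{13} = 6,  x_{14} = 28,  x_{15} = 14,  x_{16} = 24,  x_{17} = 22,  x_{18} = 15,  x_{19} = 10,  x_{20} = 27,  x_{21} = 22,  x_{22} = 24,  x_{23} = 17,  x_{24} = 24,  x_{25} = 2,  x_{26} = 22,  x_{27} = 7,  x_{28} = 7,  x_{29} = 20.
Since (x_{28}, x_{29}) = (x_0, x_1) = (7, 20) (two consecutive terms determine the rest), the sequence is periodic with period 28.

28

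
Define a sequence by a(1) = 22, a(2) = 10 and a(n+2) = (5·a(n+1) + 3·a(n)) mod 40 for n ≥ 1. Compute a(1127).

Listing terms: a(1) = 22,  a(2) = 10,  a(3) = 36,  a(4) = 10,  a(5) = 38,  a(6) = 20,  a(7) = 14,  a(8) = 10,  a(9) = 12,  a(10) = 10,  a(11) = 6,  a(12) = 20,  a(13) = 38,  a(14) = 10,  a(15) = 4,  a(16) = 10,  a(17) = 22,  a(18) = 20,  a(19) = 6,  a(20) = 10,  a(21) = 28,  a(22) = 10,  a(23) = 14,  a(24) = 20,  a(25) = 22,  a(26) = 10.
Since (a(25), a(26)) = (a(1), a(2)) = (22, 10) (two consecutive terms determine the rest), the sequence is periodic with period 24.
(1127 - 1) mod 24 = 22, so a(1127) = a(23) = 14.

14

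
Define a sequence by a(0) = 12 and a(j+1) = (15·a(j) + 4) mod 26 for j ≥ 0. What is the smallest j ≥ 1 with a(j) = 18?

4

Listing terms: a(0) = 12,  a(1) = 2,  a(2) = 8,  a(3) = 20,  a(4) = 18,  a(5) = 14,  a(6) = 6,  a(7) = 16,  a(8) = 10,  a(9) = 24,  a(10) = 0,  a(11) = 4,  a(12) = 12.
The sequence repeats with period 12.
The value 18 first appears (with j ≥ 1) at a(4).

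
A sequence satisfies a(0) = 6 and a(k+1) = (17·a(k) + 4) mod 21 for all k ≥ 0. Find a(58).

9

a(0) = 6, a(1) = 1, a(2) = 0, a(3) = 4, a(4) = 9, a(5) = 10, a(6) = 6.
Since a(6) = a(0) = 6, the sequence is periodic with period 6.
So a(58) = a(0 + ((58-0) mod 6)) = a(4) = 9.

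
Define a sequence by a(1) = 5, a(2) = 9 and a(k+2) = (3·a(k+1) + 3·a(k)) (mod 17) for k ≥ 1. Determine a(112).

15

a(1) = 5,  a(2) = 9,  a(3) = 8,  a(4) = 0,  a(5) = 7,  a(6) = 4,  a(7) = 16,  a(8) = 9,  a(9) = 7,  a(10) = 14,  a(11) = 12,  a(12) = 10,  a(13) = 15,  a(14) = 7,  a(15) = 15,  a(16) = 15,  a(17) = 5,  a(18) = 9.
Since (a(17), a(18)) = (a(1), a(2)) = (5, 9) (two consecutive terms determine the rest), the sequence is periodic with period 16.
(112 - 1) mod 16 = 15, so a(112) = a(16) = 15.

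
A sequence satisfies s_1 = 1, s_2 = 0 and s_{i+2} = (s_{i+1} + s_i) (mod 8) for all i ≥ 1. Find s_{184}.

Listing terms: s_1 = 1; s_2 = 0; s_3 = 1; s_4 = 1; s_5 = 2; s_6 = 3; s_7 = 5; s_8 = 0; s_9 = 5; s_{10} = 5; s_{11} = 2; s_{12} = 7; s_{13} = 1; s_{14} = 0.
The sequence repeats with period 12.
(184 - 1) mod 12 = 3, so s_{184} = s_4 = 1.

1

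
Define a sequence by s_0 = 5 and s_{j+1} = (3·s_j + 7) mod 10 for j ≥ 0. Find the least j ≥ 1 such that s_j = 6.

Listing terms: s_0 = 5,  s_1 = 2,  s_2 = 3,  s_3 = 6,  s_4 = 5.
Since s_4 = s_0 = 5, the sequence is periodic with period 4.
The value 6 first appears (with j ≥ 1) at s_3.

3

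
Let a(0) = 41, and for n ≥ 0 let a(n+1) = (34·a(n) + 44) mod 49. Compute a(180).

48

Computing terms: a(0) = 41,  a(1) = 17,  a(2) = 34,  a(3) = 24,  a(4) = 27,  a(5) = 31,  a(6) = 20,  a(7) = 38,  a(8) = 13,  a(9) = 45,  a(10) = 6,  a(11) = 3,  a(12) = 48,  a(13) = 10,  a(14) = 41.
Since a(14) = a(0) = 41, the sequence is periodic with period 14.
So a(180) = a(0 + ((180-0) mod 14)) = a(12) = 48.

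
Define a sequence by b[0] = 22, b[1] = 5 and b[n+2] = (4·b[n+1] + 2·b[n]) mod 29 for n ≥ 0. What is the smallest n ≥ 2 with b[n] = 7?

6

We have b[0] = 22,  b[1] = 5,  b[2] = 6,  b[3] = 5,  b[4] = 3,  b[5] = 22,  b[6] = 7,  b[7] = 14,  b[8] = 12,  b[9] = 18,  b[10] = 9,  b[11] = 14,  b[12] = 16,  b[13] = 5,  b[14] = 23,  b[15] = 15,  b[16] = 19,  b[17] = 19,  b[18] = 27,  b[19] = 1,  b[20] = 0,  b[21] = 2,  b[22] = 8,  b[23] = 7,  b[24] = 15,  b[25] = 16,  b[26] = 7,  b[27] = 2,  b[28] = 22,  b[29] = 5.
Since (b[28], b[29]) = (b[0], b[1]) = (22, 5) (two consecutive terms determine the rest), the sequence is periodic with period 28.
The value 7 first appears (with n ≥ 2) at b[6].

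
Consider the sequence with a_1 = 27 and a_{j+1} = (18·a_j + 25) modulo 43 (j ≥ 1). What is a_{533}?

We have a_1 = 27,  a_2 = 38,  a_3 = 21,  a_4 = 16,  a_5 = 12,  a_6 = 26,  a_7 = 20,  a_8 = 41,  a_9 = 32,  a_{10} = 42,  a_{11} = 7,  a_{12} = 22,  a_{13} = 34,  a_{14} = 35,  a_{15} = 10,  a_{16} = 33,  a_{17} = 17,  a_{18} = 30,  a_{19} = 6,  a_{20} = 4,  a_{21} = 11,  a_{22} = 8,  a_{23} = 40,  a_{24} = 14,  a_{25} = 19,  a_{26} = 23,  a_{27} = 9,  a_{28} = 15,  a_{29} = 37,  a_{30} = 3,  a_{31} = 36,  a_{32} = 28,  a_{33} = 13,  a_{34} = 1,  a_{35} = 0,  a_{36} = 25,  a_{37} = 2,  a_{38} = 18,  a_{39} = 5,  a_{40} = 29,  a_{41} = 31,  a_{42} = 24,  a_{43} = 27.
The sequence repeats with period 42.
(533 - 1) mod 42 = 28, so a_{533} = a_{29} = 37.

37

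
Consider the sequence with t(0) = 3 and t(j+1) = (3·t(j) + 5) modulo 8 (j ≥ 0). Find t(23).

Computing terms: t(0) = 3, t(1) = 6, t(2) = 7, t(3) = 2, t(4) = 3.
The sequence repeats with period 4.
(23 - 0) mod 4 = 3, so t(23) = t(3) = 2.

2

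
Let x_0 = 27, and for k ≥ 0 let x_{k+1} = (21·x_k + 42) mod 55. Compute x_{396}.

x_0 = 27, x_1 = 4, x_2 = 16, x_3 = 48, x_4 = 5, x_5 = 37, x_6 = 49, x_7 = 26, x_8 = 38, x_9 = 15, x_{10} = 27.
The sequence repeats with period 10.
(396 - 0) mod 10 = 6, so x_{396} = x_6 = 49.

49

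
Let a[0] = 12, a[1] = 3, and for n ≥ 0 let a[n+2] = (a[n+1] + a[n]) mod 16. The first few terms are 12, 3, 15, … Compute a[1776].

12

a[0] = 12; a[1] = 3; a[2] = 15; a[3] = 2; a[4] = 1; a[5] = 3; a[6] = 4; a[7] = 7; a[8] = 11; a[9] = 2; a[10] = 13; a[11] = 15; a[12] = 12; a[13] = 11; a[14] = 7; a[15] = 2; a[16] = 9; a[17] = 11; a[18] = 4; a[19] = 15; a[20] = 3; a[21] = 2; a[22] = 5; a[23] = 7; a[24] = 12; a[25] = 3.
Since (a[24], a[25]) = (a[0], a[1]) = (12, 3) (two consecutive terms determine the rest), the sequence is periodic with period 24.
(1776 - 0) mod 24 = 0, so a[1776] = a[0] = 12.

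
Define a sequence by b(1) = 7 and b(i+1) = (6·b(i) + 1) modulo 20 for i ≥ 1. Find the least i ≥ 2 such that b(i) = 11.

5

Computing terms: b(1) = 7,  b(2) = 3,  b(3) = 19,  b(4) = 15,  b(5) = 11,  b(6) = 7.
The sequence repeats with period 5.
The value 11 first appears (with i ≥ 2) at b(5).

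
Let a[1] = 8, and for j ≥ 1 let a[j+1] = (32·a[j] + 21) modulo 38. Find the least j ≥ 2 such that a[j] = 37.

a[1] = 8, a[2] = 11, a[3] = 31, a[4] = 25, a[5] = 23, a[6] = 35, a[7] = 1, a[8] = 15, a[9] = 7, a[10] = 17, a[11] = 33, a[12] = 13, a[13] = 19, a[14] = 21, a[15] = 9, a[16] = 5, a[17] = 29, a[18] = 37, a[19] = 27, a[20] = 11.
Since a[20] = a[2] = 11, the sequence is eventually periodic: after a pre-period of length 1 it cycles with period 18.
The value 37 first appears (with j ≥ 2) at a[18].

18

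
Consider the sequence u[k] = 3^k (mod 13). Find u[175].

We have u[0] = 1,  u[1] = 3,  u[2] = 9,  u[3] = 1.
Since u[3] = u[0] = 1, the sequence is periodic with period 3.
So u[175] = u[0 + ((175-0) mod 3)] = u[1] = 3.

3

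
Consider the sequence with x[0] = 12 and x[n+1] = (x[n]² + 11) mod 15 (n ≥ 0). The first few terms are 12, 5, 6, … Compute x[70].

We have x[0] = 12,  x[1] = 5,  x[2] = 6,  x[3] = 2,  x[4] = 0,  x[5] = 11,  x[6] = 12.
Since x[6] = x[0] = 12, the sequence is periodic with period 6.
So x[70] = x[0 + ((70-0) mod 6)] = x[4] = 0.

0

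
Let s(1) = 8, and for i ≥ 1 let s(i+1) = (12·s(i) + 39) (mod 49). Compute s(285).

0

Computing terms: s(1) = 8,  s(2) = 37,  s(3) = 42,  s(4) = 4,  s(5) = 38,  s(6) = 5,  s(7) = 1,  s(8) = 2,  s(9) = 14,  s(10) = 11,  s(11) = 24,  s(12) = 33,  s(13) = 43,  s(14) = 16,  s(15) = 35,  s(16) = 18,  s(17) = 10,  s(18) = 12,  s(19) = 36,  s(20) = 30,  s(21) = 7,  s(22) = 25,  s(23) = 45,  s(24) = 40,  s(25) = 29,  s(26) = 44,  s(27) = 28,  s(28) = 32,  s(29) = 31,  s(30) = 19,  s(31) = 22,  s(32) = 9,  s(33) = 0,  s(34) = 39,  s(35) = 17,  s(36) = 47,  s(37) = 15,  s(38) = 23,  s(39) = 21,  s(40) = 46,  s(41) = 3,  s(42) = 26,  s(43) = 8.
Since s(43) = s(1) = 8, the sequence is periodic with period 42.
So s(285) = s(1 + ((285-1) mod 42)) = s(33) = 0.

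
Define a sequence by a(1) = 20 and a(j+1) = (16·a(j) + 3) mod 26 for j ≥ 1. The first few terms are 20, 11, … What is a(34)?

Listing terms: a(1) = 20, a(2) = 11, a(3) = 23, a(4) = 7, a(5) = 11.
Since a(5) = a(2) = 11, the sequence is eventually periodic: after a pre-period of length 1 it cycles with period 3.
For j ≥ 2, a(j) depends only on (j - 2) mod 3. (34 - 2) mod 3 = 2, so a(34) = a(4) = 7.

7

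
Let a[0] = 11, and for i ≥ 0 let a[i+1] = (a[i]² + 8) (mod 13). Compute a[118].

12

We have a[0] = 11,  a[1] = 12,  a[2] = 9,  a[3] = 11.
Since a[3] = a[0] = 11, the sequence is periodic with period 3.
So a[118] = a[0 + ((118-0) mod 3)] = a[1] = 12.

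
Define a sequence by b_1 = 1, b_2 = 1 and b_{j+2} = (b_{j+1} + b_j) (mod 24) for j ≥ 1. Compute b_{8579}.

Computing terms: b_1 = 1, b_2 = 1, b_3 = 2, b_4 = 3, b_5 = 5, b_6 = 8, b_7 = 13, b_8 = 21, b_9 = 10, b_{10} = 7, b_{11} = 17, b_{12} = 0, b_{13} = 17, b_{14} = 17, b_{15} = 10, b_{16} = 3, b_{17} = 13, b_{18} = 16, b_{19} = 5, b_{20} = 21, b_{21} = 2, b_{22} = 23, b_{23} = 1, b_{24} = 0, b_{25} = 1, b_{26} = 1.
Since (b_{25}, b_{26}) = (b_1, b_2) = (1, 1) (two consecutive terms determine the rest), the sequence is periodic with period 24.
So b_{8579} = b_{1 + ((8579-1) mod 24)} = b_{11} = 17.

17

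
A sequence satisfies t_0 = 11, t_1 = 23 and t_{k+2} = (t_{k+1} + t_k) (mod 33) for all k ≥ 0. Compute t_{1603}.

Computing terms: t_0 = 11,  t_1 = 23,  t_2 = 1,  t_3 = 24,  t_4 = 25,  t_5 = 16,  t_6 = 8,  t_7 = 24,  t_8 = 32,  t_9 = 23,  t_{10} = 22,  t_{11} = 12,  t_{12} = 1,  t_{13} = 13,  t_{14} = 14,  t_{15} = 27,  t_{16} = 8,  t_{17} = 2,  t_{18} = 10,  t_{19} = 12,  t_{20} = 22,  t_{21} = 1,  t_{22} = 23,  t_{23} = 24,  t_{24} = 14,  t_{25} = 5,  t_{26} = 19,  t_{27} = 24,  t_{28} = 10,  t_{29} = 1,  t_{30} = 11,  t_{31} = 12,  t_{32} = 23,  t_{33} = 2,  t_{34} = 25,  t_{35} = 27,  t_{36} = 19,  t_{37} = 13,  t_{38} = 32,  t_{39} = 12,  t_{40} = 11,  t_{41} = 23.
The sequence repeats with period 40.
(1603 - 0) mod 40 = 3, so t_{1603} = t_3 = 24.

24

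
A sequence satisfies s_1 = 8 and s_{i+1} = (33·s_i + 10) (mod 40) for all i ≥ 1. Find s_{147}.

12

Listing terms: s_1 = 8; s_2 = 34; s_3 = 12; s_4 = 6; s_5 = 8.
The sequence repeats with period 4.
(147 - 1) mod 4 = 2, so s_{147} = s_3 = 12.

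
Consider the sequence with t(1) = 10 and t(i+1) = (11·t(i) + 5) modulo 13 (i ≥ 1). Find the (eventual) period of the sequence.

t(1) = 10; t(2) = 11; t(3) = 9; t(4) = 0; t(5) = 5; t(6) = 8; t(7) = 2; t(8) = 1; t(9) = 3; t(10) = 12; t(11) = 7; t(12) = 4; t(13) = 10.
Since t(13) = t(1) = 10, the sequence is periodic with period 12.

12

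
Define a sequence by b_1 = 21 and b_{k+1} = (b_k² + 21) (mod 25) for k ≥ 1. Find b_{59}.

12

Listing terms: b_1 = 21, b_2 = 12, b_3 = 15, b_4 = 21.
The sequence repeats with period 3.
(59 - 1) mod 3 = 1, so b_{59} = b_2 = 12.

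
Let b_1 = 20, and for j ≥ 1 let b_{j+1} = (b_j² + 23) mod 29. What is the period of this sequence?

7

Computing terms: b_1 = 20; b_2 = 17; b_3 = 22; b_4 = 14; b_5 = 16; b_6 = 18; b_7 = 28; b_8 = 24; b_9 = 19; b_{10} = 7; b_{11} = 14.
Since b_{11} = b_4 = 14, the sequence is eventually periodic: after a pre-period of length 3 it cycles with period 7.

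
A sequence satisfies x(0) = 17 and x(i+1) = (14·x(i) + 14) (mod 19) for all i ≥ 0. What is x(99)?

13

Computing terms: x(0) = 17; x(1) = 5; x(2) = 8; x(3) = 12; x(4) = 11; x(5) = 16; x(6) = 10; x(7) = 2; x(8) = 4; x(9) = 13; x(10) = 6; x(11) = 3; x(12) = 18; x(13) = 0; x(14) = 14; x(15) = 1; x(16) = 9; x(17) = 7; x(18) = 17.
The sequence repeats with period 18.
(99 - 0) mod 18 = 9, so x(99) = x(9) = 13.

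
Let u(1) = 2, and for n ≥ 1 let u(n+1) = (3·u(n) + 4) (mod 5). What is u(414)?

0

Listing terms: u(1) = 2; u(2) = 0; u(3) = 4; u(4) = 1; u(5) = 2.
Since u(5) = u(1) = 2, the sequence is periodic with period 4.
(414 - 1) mod 4 = 1, so u(414) = u(2) = 0.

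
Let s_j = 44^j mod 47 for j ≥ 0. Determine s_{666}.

s_0 = 1,  s_1 = 44,  s_2 = 9,  s_3 = 20,  s_4 = 34,  s_5 = 39,  s_6 = 24,  s_7 = 22,  s_8 = 28,  s_9 = 10,  s_{10} = 17,  s_{11} = 43,  s_{12} = 12,  s_{13} = 11,  s_{14} = 14,  s_{15} = 5,  s_{16} = 32,  s_{17} = 45,  s_{18} = 6,  s_{19} = 29,  s_{20} = 7,  s_{21} = 26,  s_{22} = 16,  s_{23} = 46,  s_{24} = 3,  s_{25} = 38,  s_{26} = 27,  s_{27} = 13,  s_{28} = 8,  s_{29} = 23,  s_{30} = 25,  s_{31} = 19,  s_{32} = 37,  s_{33} = 30,  s_{34} = 4,  s_{35} = 35,  s_{36} = 36,  s_{37} = 33,  s_{38} = 42,  s_{39} = 15,  s_{40} = 2,  s_{41} = 41,  s_{42} = 18,  s_{43} = 40,  s_{44} = 21,  s_{45} = 31,  s_{46} = 1.
Since s_{46} = s_0 = 1, the sequence is periodic with period 46.
So s_{666} = s_{0 + ((666-0) mod 46)} = s_{22} = 16.

16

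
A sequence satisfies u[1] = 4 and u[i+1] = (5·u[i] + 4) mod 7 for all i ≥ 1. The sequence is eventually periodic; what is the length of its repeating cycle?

u[1] = 4,  u[2] = 3,  u[3] = 5,  u[4] = 1,  u[5] = 2,  u[6] = 0,  u[7] = 4.
Since u[7] = u[1] = 4, the sequence is periodic with period 6.

6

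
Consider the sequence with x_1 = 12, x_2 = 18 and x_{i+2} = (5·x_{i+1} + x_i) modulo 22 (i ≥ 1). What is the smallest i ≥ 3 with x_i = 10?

x_1 = 12, x_2 = 18, x_3 = 14, x_4 = 0, x_5 = 14, x_6 = 4, x_7 = 12, x_8 = 20, x_9 = 2, x_{10} = 8, x_{11} = 20, x_{12} = 20, x_{13} = 10, x_{14} = 4, x_{15} = 8, x_{16} = 0, x_{17} = 8, x_{18} = 18, x_{19} = 10, x_{20} = 2, x_{21} = 20, x_{22} = 14, x_{23} = 2, x_{24} = 2, x_{25} = 12, x_{26} = 18.
Since (x_{25}, x_{26}) = (x_1, x_2) = (12, 18) (two consecutive terms determine the rest), the sequence is periodic with period 24.
The value 10 first appears (with i ≥ 3) at x_{13}.

13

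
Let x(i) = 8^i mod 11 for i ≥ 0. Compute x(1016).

x(0) = 1,  x(1) = 8,  x(2) = 9,  x(3) = 6,  x(4) = 4,  x(5) = 10,  x(6) = 3,  x(7) = 2,  x(8) = 5,  x(9) = 7,  x(10) = 1.
Since x(10) = x(0) = 1, the sequence is periodic with period 10.
(1016 - 0) mod 10 = 6, so x(1016) = x(6) = 3.

3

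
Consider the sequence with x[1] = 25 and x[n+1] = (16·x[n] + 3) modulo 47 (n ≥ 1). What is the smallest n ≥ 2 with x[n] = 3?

x[1] = 25, x[2] = 27, x[3] = 12, x[4] = 7, x[5] = 21, x[6] = 10, x[7] = 22, x[8] = 26, x[9] = 43, x[10] = 33, x[11] = 14, x[12] = 39, x[13] = 16, x[14] = 24, x[15] = 11, x[16] = 38, x[17] = 0, x[18] = 3, x[19] = 4, x[20] = 20, x[21] = 41, x[22] = 1, x[23] = 19, x[24] = 25.
The sequence repeats with period 23.
The value 3 first appears (with n ≥ 2) at x[18].

18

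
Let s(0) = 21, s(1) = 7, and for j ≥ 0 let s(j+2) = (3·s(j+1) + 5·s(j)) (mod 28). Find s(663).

21

s(0) = 21, s(1) = 7, s(2) = 14, s(3) = 21, s(4) = 21, s(5) = 0, s(6) = 21, s(7) = 7.
Since (s(6), s(7)) = (s(0), s(1)) = (21, 7) (two consecutive terms determine the rest), the sequence is periodic with period 6.
(663 - 0) mod 6 = 3, so s(663) = s(3) = 21.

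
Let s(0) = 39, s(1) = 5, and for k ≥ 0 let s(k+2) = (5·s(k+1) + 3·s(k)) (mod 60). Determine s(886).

Computing terms: s(0) = 39,  s(1) = 5,  s(2) = 22,  s(3) = 5,  s(4) = 31,  s(5) = 50,  s(6) = 43,  s(7) = 5,  s(8) = 34,  s(9) = 5,  s(10) = 7,  s(11) = 50,  s(12) = 31,  s(13) = 5,  s(14) = 58,  s(15) = 5,  s(16) = 19,  s(17) = 50,  s(18) = 7,  s(19) = 5,  s(20) = 46,  s(21) = 5,  s(22) = 43,  s(23) = 50,  s(24) = 19,  s(25) = 5,  s(26) = 22.
Since (s(25), s(26)) = (s(1), s(2)) = (5, 22) (two consecutive terms determine the rest), the sequence is eventually periodic: after a pre-period of length 1 it cycles with period 24.
For k ≥ 1, s(k) depends only on (k - 1) mod 24. (886 - 1) mod 24 = 21, so s(886) = s(22) = 43.

43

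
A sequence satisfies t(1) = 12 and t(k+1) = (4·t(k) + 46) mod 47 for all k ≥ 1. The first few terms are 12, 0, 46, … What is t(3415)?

39

Computing terms: t(1) = 12,  t(2) = 0,  t(3) = 46,  t(4) = 42,  t(5) = 26,  t(6) = 9,  t(7) = 35,  t(8) = 45,  t(9) = 38,  t(10) = 10,  t(11) = 39,  t(12) = 14,  t(13) = 8,  t(14) = 31,  t(15) = 29,  t(16) = 21,  t(17) = 36,  t(18) = 2,  t(19) = 7,  t(20) = 27,  t(21) = 13,  t(22) = 4,  t(23) = 15,  t(24) = 12.
Since t(24) = t(1) = 12, the sequence is periodic with period 23.
(3415 - 1) mod 23 = 10, so t(3415) = t(11) = 39.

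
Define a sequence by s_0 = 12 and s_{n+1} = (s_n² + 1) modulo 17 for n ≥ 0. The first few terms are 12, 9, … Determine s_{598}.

16

We have s_0 = 12, s_1 = 9, s_2 = 14, s_3 = 10, s_4 = 16, s_5 = 2, s_6 = 5, s_7 = 9.
Since s_7 = s_1 = 9, the sequence is eventually periodic: after a pre-period of length 1 it cycles with period 6.
For n ≥ 1, s_n depends only on (n - 1) mod 6. (598 - 1) mod 6 = 3, so s_{598} = s_4 = 16.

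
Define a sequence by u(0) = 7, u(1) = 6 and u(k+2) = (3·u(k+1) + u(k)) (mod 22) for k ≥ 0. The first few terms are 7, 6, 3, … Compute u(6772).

u(0) = 7, u(1) = 6, u(2) = 3, u(3) = 15, u(4) = 4, u(5) = 5, u(6) = 19, u(7) = 18, u(8) = 7, u(9) = 17, u(10) = 14, u(11) = 15, u(12) = 15, u(13) = 16, u(14) = 19, u(15) = 7, u(16) = 18, u(17) = 17, u(18) = 3, u(19) = 4, u(20) = 15, u(21) = 5, u(22) = 8, u(23) = 7, u(24) = 7, u(25) = 6.
Since (u(24), u(25)) = (u(0), u(1)) = (7, 6) (two consecutive terms determine the rest), the sequence is periodic with period 24.
(6772 - 0) mod 24 = 4, so u(6772) = u(4) = 4.

4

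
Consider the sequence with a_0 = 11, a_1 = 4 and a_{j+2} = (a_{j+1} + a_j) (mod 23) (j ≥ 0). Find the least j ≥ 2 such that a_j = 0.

14

a_0 = 11; a_1 = 4; a_2 = 15; a_3 = 19; a_4 = 11; a_5 = 7; a_6 = 18; a_7 = 2; a_8 = 20; a_9 = 22; a_{10} = 19; a_{11} = 18; a_{12} = 14; a_{13} = 9; a_{14} = 0; a_{15} = 9; a_{16} = 9; a_{17} = 18; a_{18} = 4; a_{19} = 22; a_{20} = 3; a_{21} = 2; a_{22} = 5; a_{23} = 7; a_{24} = 12; a_{25} = 19; a_{26} = 8; a_{27} = 4; a_{28} = 12; a_{29} = 16; a_{30} = 5; a_{31} = 21; a_{32} = 3; a_{33} = 1; a_{34} = 4; a_{35} = 5; a_{36} = 9; a_{37} = 14; a_{38} = 0; a_{39} = 14; a_{40} = 14; a_{41} = 5; a_{42} = 19; a_{43} = 1; a_{44} = 20; a_{45} = 21; a_{46} = 18; a_{47} = 16; a_{48} = 11; a_{49} = 4.
Since (a_{48}, a_{49}) = (a_0, a_1) = (11, 4) (two consecutive terms determine the rest), the sequence is periodic with period 48.
The value 0 first appears (with j ≥ 2) at a_{14}.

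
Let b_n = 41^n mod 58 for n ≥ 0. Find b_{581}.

Computing terms: b_0 = 1, b_1 = 41, b_2 = 57, b_3 = 17, b_4 = 1.
Since b_4 = b_0 = 1, the sequence is periodic with period 4.
So b_{581} = b_{0 + ((581-0) mod 4)} = b_1 = 41.

41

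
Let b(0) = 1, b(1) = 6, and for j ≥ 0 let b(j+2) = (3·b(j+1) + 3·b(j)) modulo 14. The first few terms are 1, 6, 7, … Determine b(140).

Computing terms: b(0) = 1,  b(1) = 6,  b(2) = 7,  b(3) = 11,  b(4) = 12,  b(5) = 13,  b(6) = 5,  b(7) = 12,  b(8) = 9,  b(9) = 7,  b(10) = 6,  b(11) = 11,  b(12) = 9,  b(13) = 4,  b(14) = 11,  b(15) = 3,  b(16) = 0,  b(17) = 9,  b(18) = 13,  b(19) = 10,  b(20) = 13,  b(21) = 13,  b(22) = 8,  b(23) = 7,  b(24) = 3,  b(25) = 2,  b(26) = 1,  b(27) = 9,  b(28) = 2,  b(29) = 5,  b(30) = 7,  b(31) = 8,  b(32) = 3,  b(33) = 5,  b(34) = 10,  b(35) = 3,  b(36) = 11,  b(37) = 0,  b(38) = 5,  b(39) = 1,  b(40) = 4,  b(41) = 1,  b(42) = 1,  b(43) = 6.
The sequence repeats with period 42.
(140 - 0) mod 42 = 14, so b(140) = b(14) = 11.

11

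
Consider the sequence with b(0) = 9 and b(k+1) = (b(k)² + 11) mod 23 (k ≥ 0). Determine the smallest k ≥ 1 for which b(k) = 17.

Computing terms: b(0) = 9,  b(1) = 0,  b(2) = 11,  b(3) = 17,  b(4) = 1,  b(5) = 12,  b(6) = 17.
Since b(6) = b(3) = 17, the sequence is eventually periodic: after a pre-period of length 3 it cycles with period 3.
The value 17 first appears (with k ≥ 1) at b(3).

3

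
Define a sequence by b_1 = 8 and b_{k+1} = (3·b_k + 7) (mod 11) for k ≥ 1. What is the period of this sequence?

Listing terms: b_1 = 8, b_2 = 9, b_3 = 1, b_4 = 10, b_5 = 4, b_6 = 8.
The sequence repeats with period 5.

5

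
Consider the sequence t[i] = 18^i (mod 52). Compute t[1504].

Listing terms: t[0] = 1; t[1] = 18; t[2] = 12; t[3] = 8; t[4] = 40; t[5] = 44; t[6] = 12.
Since t[6] = t[2] = 12, the sequence is eventually periodic: after a pre-period of length 2 it cycles with period 4.
For i ≥ 2, t[i] depends only on (i - 2) mod 4. (1504 - 2) mod 4 = 2, so t[1504] = t[4] = 40.

40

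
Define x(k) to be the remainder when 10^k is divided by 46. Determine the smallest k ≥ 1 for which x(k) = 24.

22

Listing terms: x(0) = 1,  x(1) = 10,  x(2) = 8,  x(3) = 34,  x(4) = 18,  x(5) = 42,  x(6) = 6,  x(7) = 14,  x(8) = 2,  x(9) = 20,  x(10) = 16,  x(11) = 22,  x(12) = 36,  x(13) = 38,  x(14) = 12,  x(15) = 28,  x(16) = 4,  x(17) = 40,  x(18) = 32,  x(19) = 44,  x(20) = 26,  x(21) = 30,  x(22) = 24,  x(23) = 10.
Since x(23) = x(1) = 10, the sequence is eventually periodic: after a pre-period of length 1 it cycles with period 22.
The value 24 first appears (with k ≥ 1) at x(22).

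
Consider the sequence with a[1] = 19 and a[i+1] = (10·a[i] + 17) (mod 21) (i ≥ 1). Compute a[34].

13

Computing terms: a[1] = 19, a[2] = 18, a[3] = 8, a[4] = 13, a[5] = 0, a[6] = 17, a[7] = 19.
Since a[7] = a[1] = 19, the sequence is periodic with period 6.
So a[34] = a[1 + ((34-1) mod 6)] = a[4] = 13.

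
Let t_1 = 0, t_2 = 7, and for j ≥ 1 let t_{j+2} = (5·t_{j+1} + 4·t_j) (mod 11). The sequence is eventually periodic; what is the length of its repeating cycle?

40

t_1 = 0; t_2 = 7; t_3 = 2; t_4 = 5; t_5 = 0; t_6 = 9; t_7 = 1; t_8 = 8; t_9 = 0; t_{10} = 10; t_{11} = 6; t_{12} = 4; t_{13} = 0; t_{14} = 5; t_{15} = 3; t_{16} = 2; t_{17} = 0; t_{18} = 8; t_{19} = 7; t_{20} = 1; t_{21} = 0; t_{22} = 4; t_{23} = 9; t_{24} = 6; t_{25} = 0; t_{26} = 2; t_{27} = 10; t_{28} = 3; t_{29} = 0; t_{30} = 1; t_{31} = 5; t_{32} = 7; t_{33} = 0; t_{34} = 6; t_{35} = 8; t_{36} = 9; t_{37} = 0; t_{38} = 3; t_{39} = 4; t_{40} = 10; t_{41} = 0; t_{42} = 7.
Since (t_{41}, t_{42}) = (t_1, t_2) = (0, 7) (two consecutive terms determine the rest), the sequence is periodic with period 40.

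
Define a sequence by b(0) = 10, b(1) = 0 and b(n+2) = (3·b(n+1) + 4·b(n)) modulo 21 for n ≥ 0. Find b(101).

We have b(0) = 10, b(1) = 0, b(2) = 19, b(3) = 15, b(4) = 16, b(5) = 3, b(6) = 10, b(7) = 0.
The sequence repeats with period 6.
So b(101) = b(0 + ((101-0) mod 6)) = b(5) = 3.

3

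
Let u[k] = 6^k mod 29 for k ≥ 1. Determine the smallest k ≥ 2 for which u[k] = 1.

14

Computing terms: u[1] = 6; u[2] = 7; u[3] = 13; u[4] = 20; u[5] = 4; u[6] = 24; u[7] = 28; u[8] = 23; u[9] = 22; u[10] = 16; u[11] = 9; u[12] = 25; u[13] = 5; u[14] = 1; u[15] = 6.
Since u[15] = u[1] = 6, the sequence is periodic with period 14.
The value 1 first appears (with k ≥ 2) at u[14].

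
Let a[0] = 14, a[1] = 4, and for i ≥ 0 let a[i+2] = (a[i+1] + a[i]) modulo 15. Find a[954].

a[0] = 14,  a[1] = 4,  a[2] = 3,  a[3] = 7,  a[4] = 10,  a[5] = 2,  a[6] = 12,  a[7] = 14,  a[8] = 11,  a[9] = 10,  a[10] = 6,  a[11] = 1,  a[12] = 7,  a[13] = 8,  a[14] = 0,  a[15] = 8,  a[16] = 8,  a[17] = 1,  a[18] = 9,  a[19] = 10,  a[20] = 4,  a[21] = 14,  a[22] = 3,  a[23] = 2,  a[24] = 5,  a[25] = 7,  a[26] = 12,  a[27] = 4,  a[28] = 1,  a[29] = 5,  a[30] = 6,  a[31] = 11,  a[32] = 2,  a[33] = 13,  a[34] = 0,  a[35] = 13,  a[36] = 13,  a[37] = 11,  a[38] = 9,  a[39] = 5,  a[40] = 14,  a[41] = 4.
Since (a[40], a[41]) = (a[0], a[1]) = (14, 4) (two consecutive terms determine the rest), the sequence is periodic with period 40.
So a[954] = a[0 + ((954-0) mod 40)] = a[34] = 0.

0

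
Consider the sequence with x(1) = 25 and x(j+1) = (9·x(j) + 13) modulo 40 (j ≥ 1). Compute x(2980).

x(1) = 25, x(2) = 38, x(3) = 35, x(4) = 8, x(5) = 5, x(6) = 18, x(7) = 15, x(8) = 28, x(9) = 25.
Since x(9) = x(1) = 25, the sequence is periodic with period 8.
So x(2980) = x(1 + ((2980-1) mod 8)) = x(4) = 8.

8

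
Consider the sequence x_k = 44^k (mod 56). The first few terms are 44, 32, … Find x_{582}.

We have x_1 = 44, x_2 = 32, x_3 = 8, x_4 = 16, x_5 = 32.
Since x_5 = x_2 = 32, the sequence is eventually periodic: after a pre-period of length 1 it cycles with period 3.
For k ≥ 2, x_k depends only on (k - 2) mod 3. (582 - 2) mod 3 = 1, so x_{582} = x_3 = 8.

8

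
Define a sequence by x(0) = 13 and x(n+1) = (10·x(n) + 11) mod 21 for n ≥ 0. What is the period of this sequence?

x(0) = 13; x(1) = 15; x(2) = 14; x(3) = 4; x(4) = 9; x(5) = 17; x(6) = 13.
The sequence repeats with period 6.

6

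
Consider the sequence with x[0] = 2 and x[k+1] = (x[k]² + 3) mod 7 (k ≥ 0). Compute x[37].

x[0] = 2, x[1] = 0, x[2] = 3, x[3] = 5, x[4] = 0.
Since x[4] = x[1] = 0, the sequence is eventually periodic: after a pre-period of length 1 it cycles with period 3.
For k ≥ 1, x[k] depends only on (k - 1) mod 3. (37 - 1) mod 3 = 0, so x[37] = x[1] = 0.

0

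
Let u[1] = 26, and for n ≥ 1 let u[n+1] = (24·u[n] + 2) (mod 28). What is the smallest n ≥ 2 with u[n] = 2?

5

Computing terms: u[1] = 26, u[2] = 10, u[3] = 18, u[4] = 14, u[5] = 2, u[6] = 22, u[7] = 26.
The sequence repeats with period 6.
The value 2 first appears (with n ≥ 2) at u[5].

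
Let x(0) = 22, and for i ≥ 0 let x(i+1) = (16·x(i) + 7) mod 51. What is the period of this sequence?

We have x(0) = 22, x(1) = 2, x(2) = 39, x(3) = 19, x(4) = 5, x(5) = 36, x(6) = 22.
The sequence repeats with period 6.

6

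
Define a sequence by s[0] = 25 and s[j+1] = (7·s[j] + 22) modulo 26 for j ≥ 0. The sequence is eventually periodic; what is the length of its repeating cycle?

12

We have s[0] = 25,  s[1] = 15,  s[2] = 23,  s[3] = 1,  s[4] = 3,  s[5] = 17,  s[6] = 11,  s[7] = 21,  s[8] = 13,  s[9] = 9,  s[10] = 7,  s[11] = 19,  s[12] = 25.
The sequence repeats with period 12.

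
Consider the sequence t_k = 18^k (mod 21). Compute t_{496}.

18

We have t_1 = 18,  t_2 = 9,  t_3 = 15,  t_4 = 18.
The sequence repeats with period 3.
(496 - 1) mod 3 = 0, so t_{496} = t_1 = 18.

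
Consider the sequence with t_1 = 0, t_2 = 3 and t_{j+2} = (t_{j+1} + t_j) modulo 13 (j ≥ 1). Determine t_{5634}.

Computing terms: t_1 = 0,  t_2 = 3,  t_3 = 3,  t_4 = 6,  t_5 = 9,  t_6 = 2,  t_7 = 11,  t_8 = 0,  t_9 = 11,  t_{10} = 11,  t_{11} = 9,  t_{12} = 7,  t_{13} = 3,  t_{14} = 10,  t_{15} = 0,  t_{16} = 10,  t_{17} = 10,  t_{18} = 7,  t_{19} = 4,  t_{20} = 11,  t_{21} = 2,  t_{22} = 0,  t_{23} = 2,  t_{24} = 2,  t_{25} = 4,  t_{26} = 6,  t_{27} = 10,  t_{28} = 3,  t_{29} = 0,  t_{30} = 3.
Since (t_{29}, t_{30}) = (t_1, t_2) = (0, 3) (two consecutive terms determine the rest), the sequence is periodic with period 28.
(5634 - 1) mod 28 = 5, so t_{5634} = t_6 = 2.

2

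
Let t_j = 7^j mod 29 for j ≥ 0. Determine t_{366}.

20

We have t_0 = 1, t_1 = 7, t_2 = 20, t_3 = 24, t_4 = 23, t_5 = 16, t_6 = 25, t_7 = 1.
Since t_7 = t_0 = 1, the sequence is periodic with period 7.
(366 - 0) mod 7 = 2, so t_{366} = t_2 = 20.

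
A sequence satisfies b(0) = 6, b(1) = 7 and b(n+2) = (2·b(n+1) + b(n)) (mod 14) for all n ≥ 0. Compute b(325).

Computing terms: b(0) = 6; b(1) = 7; b(2) = 6; b(3) = 5; b(4) = 2; b(5) = 9; b(6) = 6; b(7) = 7.
The sequence repeats with period 6.
(325 - 0) mod 6 = 1, so b(325) = b(1) = 7.

7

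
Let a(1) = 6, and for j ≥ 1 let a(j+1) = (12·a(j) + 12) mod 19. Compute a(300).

9

We have a(1) = 6, a(2) = 8, a(3) = 13, a(4) = 16, a(5) = 14, a(6) = 9, a(7) = 6.
Since a(7) = a(1) = 6, the sequence is periodic with period 6.
(300 - 1) mod 6 = 5, so a(300) = a(6) = 9.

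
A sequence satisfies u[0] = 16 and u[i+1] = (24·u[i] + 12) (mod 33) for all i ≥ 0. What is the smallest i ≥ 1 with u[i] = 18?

Computing terms: u[0] = 16,  u[1] = 0,  u[2] = 12,  u[3] = 3,  u[4] = 18,  u[5] = 15,  u[6] = 9,  u[7] = 30,  u[8] = 6,  u[9] = 24,  u[10] = 27,  u[11] = 0.
Since u[11] = u[1] = 0, the sequence is eventually periodic: after a pre-period of length 1 it cycles with period 10.
The value 18 first appears (with i ≥ 1) at u[4].

4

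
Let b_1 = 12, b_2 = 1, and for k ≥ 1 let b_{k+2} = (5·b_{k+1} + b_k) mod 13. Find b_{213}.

Computing terms: b_1 = 12; b_2 = 1; b_3 = 4; b_4 = 8; b_5 = 5; b_6 = 7; b_7 = 1; b_8 = 12; b_9 = 9; b_{10} = 5; b_{11} = 8; b_{12} = 6; b_{13} = 12; b_{14} = 1.
Since (b_{13}, b_{14}) = (b_1, b_2) = (12, 1) (two consecutive terms determine the rest), the sequence is periodic with period 12.
So b_{213} = b_{1 + ((213-1) mod 12)} = b_9 = 9.

9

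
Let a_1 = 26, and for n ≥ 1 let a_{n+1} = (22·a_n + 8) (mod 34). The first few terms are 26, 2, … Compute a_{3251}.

We have a_1 = 26,  a_2 = 2,  a_3 = 18,  a_4 = 30,  a_5 = 22,  a_6 = 16,  a_7 = 20,  a_8 = 6,  a_9 = 4,  a_{10} = 28,  a_{11} = 12,  a_{12} = 0,  a_{13} = 8,  a_{14} = 14,  a_{15} = 10,  a_{16} = 24,  a_{17} = 26.
The sequence repeats with period 16.
So a_{3251} = a_{1 + ((3251-1) mod 16)} = a_3 = 18.

18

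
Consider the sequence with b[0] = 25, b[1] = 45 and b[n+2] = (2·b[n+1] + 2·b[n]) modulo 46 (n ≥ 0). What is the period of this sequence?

b[0] = 25; b[1] = 45; b[2] = 2; b[3] = 2; b[4] = 8; b[5] = 20; b[6] = 10; b[7] = 14; b[8] = 2; b[9] = 32; b[10] = 22; b[11] = 16; b[12] = 30; b[13] = 0; b[14] = 14; b[15] = 28; b[16] = 38; b[17] = 40; b[18] = 18; b[19] = 24; b[20] = 38; b[21] = 32; b[22] = 2; b[23] = 22; b[24] = 2; b[25] = 2.
Since (b[24], b[25]) = (b[2], b[3]) = (2, 2) (two consecutive terms determine the rest), the sequence is eventually periodic: after a pre-period of length 2 it cycles with period 22.

22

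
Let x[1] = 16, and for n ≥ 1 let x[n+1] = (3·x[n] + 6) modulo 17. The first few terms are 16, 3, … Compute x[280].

Listing terms: x[1] = 16; x[2] = 3; x[3] = 15; x[4] = 0; x[5] = 6; x[6] = 7; x[7] = 10; x[8] = 2; x[9] = 12; x[10] = 8; x[11] = 13; x[12] = 11; x[13] = 5; x[14] = 4; x[15] = 1; x[16] = 9; x[17] = 16.
The sequence repeats with period 16.
(280 - 1) mod 16 = 7, so x[280] = x[8] = 2.

2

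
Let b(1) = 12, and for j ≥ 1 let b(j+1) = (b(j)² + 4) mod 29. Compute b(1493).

20

b(1) = 12; b(2) = 3; b(3) = 13; b(4) = 28; b(5) = 5; b(6) = 0; b(7) = 4; b(8) = 20; b(9) = 27; b(10) = 8; b(11) = 10; b(12) = 17; b(13) = 3.
Since b(13) = b(2) = 3, the sequence is eventually periodic: after a pre-period of length 1 it cycles with period 11.
For j ≥ 2, b(j) depends only on (j - 2) mod 11. (1493 - 2) mod 11 = 6, so b(1493) = b(8) = 20.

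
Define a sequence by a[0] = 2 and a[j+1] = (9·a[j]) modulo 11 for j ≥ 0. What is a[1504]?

Listing terms: a[0] = 2, a[1] = 7, a[2] = 8, a[3] = 6, a[4] = 10, a[5] = 2.
Since a[5] = a[0] = 2, the sequence is periodic with period 5.
So a[1504] = a[0 + ((1504-0) mod 5)] = a[4] = 10.

10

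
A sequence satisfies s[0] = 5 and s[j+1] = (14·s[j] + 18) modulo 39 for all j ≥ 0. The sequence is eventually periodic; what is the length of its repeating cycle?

We have s[0] = 5,  s[1] = 10,  s[2] = 2,  s[3] = 7,  s[4] = 38,  s[5] = 4,  s[6] = 35,  s[7] = 1,  s[8] = 32,  s[9] = 37,  s[10] = 29,  s[11] = 34,  s[12] = 26,  s[13] = 31,  s[14] = 23,  s[15] = 28,  s[16] = 20,  s[17] = 25,  s[18] = 17,  s[19] = 22,  s[20] = 14,  s[21] = 19,  s[22] = 11,  s[23] = 16,  s[24] = 8,  s[25] = 13,  s[26] = 5.
The sequence repeats with period 26.

26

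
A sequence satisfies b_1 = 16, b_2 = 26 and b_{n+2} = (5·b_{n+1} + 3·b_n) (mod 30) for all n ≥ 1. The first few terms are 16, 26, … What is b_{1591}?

b_1 = 16,  b_2 = 26,  b_3 = 28,  b_4 = 8,  b_5 = 4,  b_6 = 14,  b_7 = 22,  b_8 = 2,  b_9 = 16,  b_{10} = 26.
The sequence repeats with period 8.
(1591 - 1) mod 8 = 6, so b_{1591} = b_7 = 22.

22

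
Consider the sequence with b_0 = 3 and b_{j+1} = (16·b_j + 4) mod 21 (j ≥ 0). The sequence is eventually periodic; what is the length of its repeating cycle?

Listing terms: b_0 = 3, b_1 = 10, b_2 = 17, b_3 = 3.
The sequence repeats with period 3.

3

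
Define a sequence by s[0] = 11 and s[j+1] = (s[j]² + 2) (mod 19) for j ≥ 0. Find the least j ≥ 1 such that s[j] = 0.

Listing terms: s[0] = 11, s[1] = 9, s[2] = 7, s[3] = 13, s[4] = 0, s[5] = 2, s[6] = 6, s[7] = 0.
Since s[7] = s[4] = 0, the sequence is eventually periodic: after a pre-period of length 4 it cycles with period 3.
The value 0 first appears (with j ≥ 1) at s[4].

4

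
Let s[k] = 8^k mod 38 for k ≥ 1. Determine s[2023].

s[1] = 8,  s[2] = 26,  s[3] = 18,  s[4] = 30,  s[5] = 12,  s[6] = 20,  s[7] = 8.
Since s[7] = s[1] = 8, the sequence is periodic with period 6.
So s[2023] = s[1 + ((2023-1) mod 6)] = s[1] = 8.

8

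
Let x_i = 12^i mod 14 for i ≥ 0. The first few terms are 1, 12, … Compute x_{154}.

2

x_0 = 1,  x_1 = 12,  x_2 = 4,  x_3 = 6,  x_4 = 2,  x_5 = 10,  x_6 = 8,  x_7 = 12.
Since x_7 = x_1 = 12, the sequence is eventually periodic: after a pre-period of length 1 it cycles with period 6.
For i ≥ 1, x_i depends only on (i - 1) mod 6. (154 - 1) mod 6 = 3, so x_{154} = x_4 = 2.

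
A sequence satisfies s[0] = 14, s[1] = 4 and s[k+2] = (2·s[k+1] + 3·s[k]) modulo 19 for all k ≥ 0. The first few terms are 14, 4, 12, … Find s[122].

18

Listing terms: s[0] = 14, s[1] = 4, s[2] = 12, s[3] = 17, s[4] = 13, s[5] = 1, s[6] = 3, s[7] = 9, s[8] = 8, s[9] = 5, s[10] = 15, s[11] = 7, s[12] = 2, s[13] = 6, s[14] = 18, s[15] = 16, s[16] = 10, s[17] = 11, s[18] = 14, s[19] = 4.
The sequence repeats with period 18.
So s[122] = s[0 + ((122-0) mod 18)] = s[14] = 18.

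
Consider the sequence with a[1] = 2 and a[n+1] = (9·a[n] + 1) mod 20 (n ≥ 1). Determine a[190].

Listing terms: a[1] = 2; a[2] = 19; a[3] = 12; a[4] = 9; a[5] = 2.
The sequence repeats with period 4.
(190 - 1) mod 4 = 1, so a[190] = a[2] = 19.

19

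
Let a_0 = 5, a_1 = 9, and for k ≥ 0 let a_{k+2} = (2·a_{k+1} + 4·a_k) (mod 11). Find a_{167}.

a_0 = 5, a_1 = 9, a_2 = 5, a_3 = 2, a_4 = 2, a_5 = 1, a_6 = 10, a_7 = 2, a_8 = 0, a_9 = 8, a_{10} = 5, a_{11} = 9.
Since (a_{10}, a_{11}) = (a_0, a_1) = (5, 9) (two consecutive terms determine the rest), the sequence is periodic with period 10.
(167 - 0) mod 10 = 7, so a_{167} = a_7 = 2.

2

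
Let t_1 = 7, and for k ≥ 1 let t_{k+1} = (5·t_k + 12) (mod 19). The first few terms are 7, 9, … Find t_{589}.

Computing terms: t_1 = 7, t_2 = 9, t_3 = 0, t_4 = 12, t_5 = 15, t_6 = 11, t_7 = 10, t_8 = 5, t_9 = 18, t_{10} = 7.
The sequence repeats with period 9.
So t_{589} = t_{1 + ((589-1) mod 9)} = t_4 = 12.

12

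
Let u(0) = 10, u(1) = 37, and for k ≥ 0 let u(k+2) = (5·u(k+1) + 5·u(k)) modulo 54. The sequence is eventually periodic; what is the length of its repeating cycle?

Listing terms: u(0) = 10,  u(1) = 37,  u(2) = 19,  u(3) = 10,  u(4) = 37.
The sequence repeats with period 3.

3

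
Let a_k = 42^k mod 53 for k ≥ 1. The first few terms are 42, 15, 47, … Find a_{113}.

We have a_1 = 42; a_2 = 15; a_3 = 47; a_4 = 13; a_5 = 16; a_6 = 36; a_7 = 28; a_8 = 10; a_9 = 49; a_{10} = 44; a_{11} = 46; a_{12} = 24; a_{13} = 1; a_{14} = 42.
Since a_{14} = a_1 = 42, the sequence is periodic with period 13.
(113 - 1) mod 13 = 8, so a_{113} = a_9 = 49.

49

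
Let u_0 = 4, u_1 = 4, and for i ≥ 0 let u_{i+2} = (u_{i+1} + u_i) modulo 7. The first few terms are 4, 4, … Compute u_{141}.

3

u_0 = 4, u_1 = 4, u_2 = 1, u_3 = 5, u_4 = 6, u_5 = 4, u_6 = 3, u_7 = 0, u_8 = 3, u_9 = 3, u_{10} = 6, u_{11} = 2, u_{12} = 1, u_{13} = 3, u_{14} = 4, u_{15} = 0, u_{16} = 4, u_{17} = 4.
Since (u_{16}, u_{17}) = (u_0, u_1) = (4, 4) (two consecutive terms determine the rest), the sequence is periodic with period 16.
(141 - 0) mod 16 = 13, so u_{141} = u_{13} = 3.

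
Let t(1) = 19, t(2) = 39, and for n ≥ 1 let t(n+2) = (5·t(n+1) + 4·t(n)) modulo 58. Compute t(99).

Listing terms: t(1) = 19,  t(2) = 39,  t(3) = 39,  t(4) = 3,  t(5) = 55,  t(6) = 55,  t(7) = 31,  t(8) = 27,  t(9) = 27,  t(10) = 11,  t(11) = 47,  t(12) = 47,  t(13) = 17,  t(14) = 41,  t(15) = 41,  t(16) = 21,  t(17) = 37,  t(18) = 37,  t(19) = 43,  t(20) = 15,  t(21) = 15,  t(22) = 19,  t(23) = 39.
Since (t(22), t(23)) = (t(1), t(2)) = (19, 39) (two consecutive terms determine the rest), the sequence is periodic with period 21.
So t(99) = t(1 + ((99-1) mod 21)) = t(15) = 41.

41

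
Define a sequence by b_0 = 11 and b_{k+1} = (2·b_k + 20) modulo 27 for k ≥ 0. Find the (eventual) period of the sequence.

18

Computing terms: b_0 = 11; b_1 = 15; b_2 = 23; b_3 = 12; b_4 = 17; b_5 = 0; b_6 = 20; b_7 = 6; b_8 = 5; b_9 = 3; b_{10} = 26; b_{11} = 18; b_{12} = 2; b_{13} = 24; b_{14} = 14; b_{15} = 21; b_{16} = 8; b_{17} = 9; b_{18} = 11.
Since b_{18} = b_0 = 11, the sequence is periodic with period 18.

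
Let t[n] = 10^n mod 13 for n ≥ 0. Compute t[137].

4

Computing terms: t[0] = 1, t[1] = 10, t[2] = 9, t[3] = 12, t[4] = 3, t[5] = 4, t[6] = 1.
Since t[6] = t[0] = 1, the sequence is periodic with period 6.
(137 - 0) mod 6 = 5, so t[137] = t[5] = 4.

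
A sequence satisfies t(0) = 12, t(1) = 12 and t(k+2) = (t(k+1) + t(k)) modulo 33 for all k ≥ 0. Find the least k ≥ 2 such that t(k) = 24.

t(0) = 12,  t(1) = 12,  t(2) = 24,  t(3) = 3,  t(4) = 27,  t(5) = 30,  t(6) = 24,  t(7) = 21,  t(8) = 12,  t(9) = 0,  t(10) = 12,  t(11) = 12.
The sequence repeats with period 10.
The value 24 first appears (with k ≥ 2) at t(2).

2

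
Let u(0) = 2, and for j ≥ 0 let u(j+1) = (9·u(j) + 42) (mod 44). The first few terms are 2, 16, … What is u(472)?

Computing terms: u(0) = 2, u(1) = 16, u(2) = 10, u(3) = 0, u(4) = 42, u(5) = 24, u(6) = 38, u(7) = 32, u(8) = 22, u(9) = 20, u(10) = 2.
The sequence repeats with period 10.
(472 - 0) mod 10 = 2, so u(472) = u(2) = 10.

10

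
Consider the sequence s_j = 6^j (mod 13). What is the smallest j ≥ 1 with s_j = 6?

1

We have s_0 = 1, s_1 = 6, s_2 = 10, s_3 = 8, s_4 = 9, s_5 = 2, s_6 = 12, s_7 = 7, s_8 = 3, s_9 = 5, s_{10} = 4, s_{11} = 11, s_{12} = 1.
The sequence repeats with period 12.
The value 6 first appears (with j ≥ 1) at s_1.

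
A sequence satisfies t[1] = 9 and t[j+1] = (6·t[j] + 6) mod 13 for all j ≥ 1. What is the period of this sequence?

12

Listing terms: t[1] = 9; t[2] = 8; t[3] = 2; t[4] = 5; t[5] = 10; t[6] = 1; t[7] = 12; t[8] = 0; t[9] = 6; t[10] = 3; t[11] = 11; t[12] = 7; t[13] = 9.
Since t[13] = t[1] = 9, the sequence is periodic with period 12.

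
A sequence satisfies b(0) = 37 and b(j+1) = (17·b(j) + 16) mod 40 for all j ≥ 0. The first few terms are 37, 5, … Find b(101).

5

b(0) = 37,  b(1) = 5,  b(2) = 21,  b(3) = 13,  b(4) = 37.
Since b(4) = b(0) = 37, the sequence is periodic with period 4.
So b(101) = b(0 + ((101-0) mod 4)) = b(1) = 5.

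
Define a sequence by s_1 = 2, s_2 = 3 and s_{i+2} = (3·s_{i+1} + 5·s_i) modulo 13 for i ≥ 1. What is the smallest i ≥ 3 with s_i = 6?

3

s_1 = 2, s_2 = 3, s_3 = 6, s_4 = 7, s_5 = 12, s_6 = 6, s_7 = 0, s_8 = 4, s_9 = 12, s_{10} = 4, s_{11} = 7, s_{12} = 2, s_{13} = 2, s_{14} = 3.
The sequence repeats with period 12.
The value 6 first appears (with i ≥ 3) at s_3.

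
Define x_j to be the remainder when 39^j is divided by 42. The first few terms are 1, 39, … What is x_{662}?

Listing terms: x_0 = 1, x_1 = 39, x_2 = 9, x_3 = 15, x_4 = 39.
Since x_4 = x_1 = 39, the sequence is eventually periodic: after a pre-period of length 1 it cycles with period 3.
For j ≥ 1, x_j depends only on (j - 1) mod 3. (662 - 1) mod 3 = 1, so x_{662} = x_2 = 9.

9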